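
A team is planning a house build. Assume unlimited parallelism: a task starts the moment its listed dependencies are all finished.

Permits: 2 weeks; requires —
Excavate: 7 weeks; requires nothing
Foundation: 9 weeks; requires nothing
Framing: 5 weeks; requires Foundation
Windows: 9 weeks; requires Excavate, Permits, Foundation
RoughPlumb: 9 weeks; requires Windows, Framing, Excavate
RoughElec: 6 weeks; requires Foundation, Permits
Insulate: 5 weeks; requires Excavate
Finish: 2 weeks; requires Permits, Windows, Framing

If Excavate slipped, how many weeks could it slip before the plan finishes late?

Foundation→Windows→RoughPlumb = 9+9+9 = 27 sets the makespan at 27 weeks.
The longest chain containing Excavate totals 25 weeks.
Float = 27 − 25 = 2.

2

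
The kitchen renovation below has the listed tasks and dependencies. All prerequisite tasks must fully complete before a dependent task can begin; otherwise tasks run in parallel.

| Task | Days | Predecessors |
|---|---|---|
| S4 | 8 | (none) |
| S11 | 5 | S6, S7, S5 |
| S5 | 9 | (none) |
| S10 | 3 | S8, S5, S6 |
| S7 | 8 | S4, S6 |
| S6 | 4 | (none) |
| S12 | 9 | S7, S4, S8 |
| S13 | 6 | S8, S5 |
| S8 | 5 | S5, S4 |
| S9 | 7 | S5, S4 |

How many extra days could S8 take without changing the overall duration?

2

The longest chain is S4→S7→S12 = 8+8+9 = 25; overall finish 25 days.
Longest path through S8: 23 days (earliest finish 14, latest finish 16).
Slack of S8 = 11 − 9 = 2 days.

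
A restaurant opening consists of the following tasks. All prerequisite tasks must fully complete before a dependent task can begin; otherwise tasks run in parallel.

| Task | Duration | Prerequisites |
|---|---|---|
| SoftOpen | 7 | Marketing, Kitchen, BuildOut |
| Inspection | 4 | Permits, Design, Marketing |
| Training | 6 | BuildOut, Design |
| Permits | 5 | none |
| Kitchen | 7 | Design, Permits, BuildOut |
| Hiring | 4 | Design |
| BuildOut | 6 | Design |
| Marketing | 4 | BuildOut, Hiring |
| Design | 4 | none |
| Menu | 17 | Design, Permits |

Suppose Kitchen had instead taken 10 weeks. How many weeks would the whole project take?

27

Critical path before the change: Design→BuildOut→Kitchen→SoftOpen = 4+6+7+7 = 24 giving 24 weeks.
Kitchen lies on that path, so at 10 weeks the path becomes 27 weeks.
The critical path is still Design→BuildOut→Kitchen→SoftOpen; finish is now 27 weeks.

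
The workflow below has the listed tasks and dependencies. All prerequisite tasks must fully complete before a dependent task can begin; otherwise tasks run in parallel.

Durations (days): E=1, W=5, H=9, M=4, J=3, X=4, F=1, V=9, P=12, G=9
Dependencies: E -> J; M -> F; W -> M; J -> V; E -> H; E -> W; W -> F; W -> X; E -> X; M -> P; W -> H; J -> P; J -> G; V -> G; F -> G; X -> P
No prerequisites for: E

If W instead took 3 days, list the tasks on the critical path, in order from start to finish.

Baseline: E→W→M→P = 1+5+4+12 = 22 → 22 days.
Since W is critical, the -2 change carries straight to that chain (now 20 days).
Now E→J→V→G = 1+3+9+9 = 22 is longest, so the finish becomes 22 days.

E, J, V, G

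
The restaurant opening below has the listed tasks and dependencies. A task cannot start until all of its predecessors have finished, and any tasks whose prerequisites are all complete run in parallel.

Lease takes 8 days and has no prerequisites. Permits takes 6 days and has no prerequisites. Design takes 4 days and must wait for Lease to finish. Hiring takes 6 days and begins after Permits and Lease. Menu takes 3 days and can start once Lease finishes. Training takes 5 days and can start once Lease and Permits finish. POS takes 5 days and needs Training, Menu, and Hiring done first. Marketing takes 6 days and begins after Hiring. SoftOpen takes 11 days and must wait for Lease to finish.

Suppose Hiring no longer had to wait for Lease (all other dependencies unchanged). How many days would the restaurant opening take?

19

Before: longest chain Lease→Hiring→Marketing = 8+6+6 = 20, finish 20.
Without Lease→Hiring, Hiring's earliest start moves from 8 to 6.
After: Lease→SoftOpen = 8+11 = 19 → 19 days.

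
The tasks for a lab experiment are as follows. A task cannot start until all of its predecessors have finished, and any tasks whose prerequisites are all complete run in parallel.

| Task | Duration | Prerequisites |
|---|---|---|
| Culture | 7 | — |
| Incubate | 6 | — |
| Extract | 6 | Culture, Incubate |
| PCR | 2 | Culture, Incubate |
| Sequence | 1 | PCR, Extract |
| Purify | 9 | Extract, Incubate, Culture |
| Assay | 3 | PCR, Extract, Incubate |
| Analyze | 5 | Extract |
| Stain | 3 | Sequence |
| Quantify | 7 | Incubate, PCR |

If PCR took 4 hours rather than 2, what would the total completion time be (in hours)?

Baseline: Culture→Extract→Purify = 7+6+9 = 22 → 22 hours.
PCR is off the critical path — its longest chain is 16 hours, giving 6 of slack.
The critical path is still Culture→Extract→Purify; finish is now 22 hours.

22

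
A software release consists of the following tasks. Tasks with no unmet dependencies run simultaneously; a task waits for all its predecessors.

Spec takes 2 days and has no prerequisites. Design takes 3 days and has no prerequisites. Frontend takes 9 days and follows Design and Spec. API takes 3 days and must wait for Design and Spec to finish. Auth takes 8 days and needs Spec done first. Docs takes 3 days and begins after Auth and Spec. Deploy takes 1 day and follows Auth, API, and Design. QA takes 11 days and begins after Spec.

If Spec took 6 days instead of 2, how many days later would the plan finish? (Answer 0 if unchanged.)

Critical path before the change: Spec→Auth→Docs = 2+8+3 = 13 giving 13 days.
Since Spec is critical, the +4 change carries straight to that chain (now 17 days).
That remains the longest chain; total 17 days.
Change in finish: 17 − 13 = +4 days.

4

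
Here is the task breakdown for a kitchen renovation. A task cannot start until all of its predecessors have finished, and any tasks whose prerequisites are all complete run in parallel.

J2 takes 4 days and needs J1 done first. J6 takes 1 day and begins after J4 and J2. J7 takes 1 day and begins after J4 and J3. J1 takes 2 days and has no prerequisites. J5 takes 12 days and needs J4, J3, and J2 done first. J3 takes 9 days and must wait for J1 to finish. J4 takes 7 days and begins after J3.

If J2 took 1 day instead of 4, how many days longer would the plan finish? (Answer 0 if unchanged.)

Baseline: J1→J3→J4→J5 = 2+9+7+12 = 30 → 30 days.
J2 is off the critical path — its longest chain is 18 days, giving 12 of slack.
No other chain overtakes it, so the finish is 30 days.
Change in finish: 30 − 30 = +0 days.

0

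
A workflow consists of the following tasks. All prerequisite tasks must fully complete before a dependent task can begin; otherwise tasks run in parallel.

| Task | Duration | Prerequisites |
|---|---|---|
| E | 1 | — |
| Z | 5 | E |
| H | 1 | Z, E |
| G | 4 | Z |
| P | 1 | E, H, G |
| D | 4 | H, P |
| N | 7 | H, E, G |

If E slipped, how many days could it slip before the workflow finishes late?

Critical path: E→Z→G→N = 1+5+4+7 = 17, so the finish is 17 days.
The longest chain containing E totals 17 days.
So E can slip 1 − 1 = 0 days.

0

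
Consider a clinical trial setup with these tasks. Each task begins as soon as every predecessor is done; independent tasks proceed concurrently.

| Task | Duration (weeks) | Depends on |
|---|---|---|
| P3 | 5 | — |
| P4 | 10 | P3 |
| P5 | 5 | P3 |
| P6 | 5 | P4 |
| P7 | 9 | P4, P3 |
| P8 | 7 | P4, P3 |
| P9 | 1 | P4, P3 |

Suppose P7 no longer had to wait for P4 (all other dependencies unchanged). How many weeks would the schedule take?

22

Before: longest chain P3→P4→P7 = 5+10+9 = 24, finish 24.
Without P4→P7, P7's earliest start moves from 15 to 5.
After: P3→P4→P8 = 5+10+7 = 22 → 22 weeks.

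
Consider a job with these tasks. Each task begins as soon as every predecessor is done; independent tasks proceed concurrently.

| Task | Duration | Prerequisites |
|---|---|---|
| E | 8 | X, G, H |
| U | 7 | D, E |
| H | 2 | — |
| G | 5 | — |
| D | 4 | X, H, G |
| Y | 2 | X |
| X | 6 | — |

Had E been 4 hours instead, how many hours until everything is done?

Actual critical path: X→E→U = 6+8+7 = 21 ⇒ 21 hours.
E is on the critical path; changing it to 4 makes that path 17 hours.
New critical path: X→D→U = 6+4+7 = 17 ⇒ 17 hours.

17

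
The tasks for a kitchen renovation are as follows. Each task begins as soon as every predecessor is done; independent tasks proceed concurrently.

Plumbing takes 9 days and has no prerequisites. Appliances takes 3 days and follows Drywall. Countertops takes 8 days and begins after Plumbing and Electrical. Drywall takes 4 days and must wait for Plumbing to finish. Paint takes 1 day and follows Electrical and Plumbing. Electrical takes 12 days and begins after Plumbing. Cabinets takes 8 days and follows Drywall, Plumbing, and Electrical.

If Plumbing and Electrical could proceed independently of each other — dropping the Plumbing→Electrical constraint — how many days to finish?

21

With the dependency in place, Plumbing→Electrical→Cabinets = 9+12+8 = 29 sets the finish at 29 days.
Without Plumbing→Electrical, Electrical's earliest start moves from 9 to 0.
New critical path: Plumbing→Drywall→Cabinets = 9+4+8 = 21 ⇒ 21 days.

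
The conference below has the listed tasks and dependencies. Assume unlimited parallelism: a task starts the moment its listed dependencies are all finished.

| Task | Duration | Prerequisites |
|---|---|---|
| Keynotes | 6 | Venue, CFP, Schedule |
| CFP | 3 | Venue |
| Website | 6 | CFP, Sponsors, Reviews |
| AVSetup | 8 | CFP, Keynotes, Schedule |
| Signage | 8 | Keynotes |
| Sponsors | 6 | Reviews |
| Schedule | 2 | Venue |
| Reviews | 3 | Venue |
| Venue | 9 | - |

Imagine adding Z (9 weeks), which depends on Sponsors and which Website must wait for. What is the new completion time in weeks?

33

Originally the plan takes 26 weeks.
With Z inserted, Website now waits for max(CFP, Sponsors, Reviews, Z).
New critical path: Venue→Reviews→Sponsors→Z→Website = 9+3+6+9+6 = 33 ⇒ 33 weeks.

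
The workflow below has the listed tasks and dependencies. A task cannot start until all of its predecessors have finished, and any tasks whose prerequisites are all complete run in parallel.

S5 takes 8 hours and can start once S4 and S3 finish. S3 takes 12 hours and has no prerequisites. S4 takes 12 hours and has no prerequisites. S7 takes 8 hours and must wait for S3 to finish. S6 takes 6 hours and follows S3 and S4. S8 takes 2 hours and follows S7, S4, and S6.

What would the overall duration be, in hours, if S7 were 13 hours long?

27

The binding path is S3→S7→S8 = 12+8+2 = 22; finish at 22 hours.
S7 lies on that path, so at 13 hours the path becomes 27 hours.
No other chain overtakes it, so the finish is 27 hours.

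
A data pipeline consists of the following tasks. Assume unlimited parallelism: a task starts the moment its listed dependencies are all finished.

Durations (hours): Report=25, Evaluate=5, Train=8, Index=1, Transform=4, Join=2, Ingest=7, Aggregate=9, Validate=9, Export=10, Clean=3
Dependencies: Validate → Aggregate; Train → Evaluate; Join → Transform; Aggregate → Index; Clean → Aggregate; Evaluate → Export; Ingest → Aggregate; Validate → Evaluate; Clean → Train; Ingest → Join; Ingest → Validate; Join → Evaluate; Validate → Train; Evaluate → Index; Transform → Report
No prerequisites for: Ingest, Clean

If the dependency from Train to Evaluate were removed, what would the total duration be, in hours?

38

Before: longest chain Ingest→Validate→Train→Evaluate→Export = 7+9+8+5+10 = 39, finish 39.
Without Train→Evaluate, Evaluate's earliest start moves from 24 to 16.
The longest chain is now Ingest→Join→Transform→Report = 7+2+4+25 = 38, so the schedule takes 38 hours.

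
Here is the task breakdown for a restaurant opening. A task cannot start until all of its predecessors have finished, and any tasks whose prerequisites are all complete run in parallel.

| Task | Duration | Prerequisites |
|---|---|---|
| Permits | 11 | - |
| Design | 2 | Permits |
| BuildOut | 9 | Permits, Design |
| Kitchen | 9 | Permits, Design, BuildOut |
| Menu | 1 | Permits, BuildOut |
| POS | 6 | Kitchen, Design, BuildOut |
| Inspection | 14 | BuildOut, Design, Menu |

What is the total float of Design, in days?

0

Permits→Design→BuildOut→Kitchen→POS = 11+2+9+9+6 = 37 sets the makespan at 37 days.
The longest chain containing Design totals 37 days.
Float = 37 − 37 = 0.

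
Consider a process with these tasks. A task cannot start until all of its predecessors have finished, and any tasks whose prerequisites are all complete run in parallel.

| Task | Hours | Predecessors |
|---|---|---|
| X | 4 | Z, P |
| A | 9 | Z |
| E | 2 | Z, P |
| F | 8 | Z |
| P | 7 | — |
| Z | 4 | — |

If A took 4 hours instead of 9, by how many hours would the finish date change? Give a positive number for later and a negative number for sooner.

-1

Critical path before the change: Z→A = 4+9 = 13 giving 13 hours.
Since A is critical, the -5 change carries straight to that chain (now 8 hours).
Now Z→F = 4+8 = 12 is longest, so the finish becomes 12 hours.
Change in finish: 12 − 13 = -1 hours.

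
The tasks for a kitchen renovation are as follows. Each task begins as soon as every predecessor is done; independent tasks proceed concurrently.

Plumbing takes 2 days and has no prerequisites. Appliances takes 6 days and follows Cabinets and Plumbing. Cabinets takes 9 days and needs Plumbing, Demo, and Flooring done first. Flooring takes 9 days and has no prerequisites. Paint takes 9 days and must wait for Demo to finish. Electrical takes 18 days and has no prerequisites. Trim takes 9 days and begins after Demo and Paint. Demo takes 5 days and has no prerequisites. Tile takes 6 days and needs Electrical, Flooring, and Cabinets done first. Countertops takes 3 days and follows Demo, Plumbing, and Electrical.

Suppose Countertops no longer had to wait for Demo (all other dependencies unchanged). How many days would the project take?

Before: longest chain Electrical→Tile = 18+6 = 24, finish 24.
Dropping Demo→Countertops doesn't change Countertops's earliest start (18); another predecessor still binds.
After: Electrical→Tile = 18+6 = 24 → 24 days.

24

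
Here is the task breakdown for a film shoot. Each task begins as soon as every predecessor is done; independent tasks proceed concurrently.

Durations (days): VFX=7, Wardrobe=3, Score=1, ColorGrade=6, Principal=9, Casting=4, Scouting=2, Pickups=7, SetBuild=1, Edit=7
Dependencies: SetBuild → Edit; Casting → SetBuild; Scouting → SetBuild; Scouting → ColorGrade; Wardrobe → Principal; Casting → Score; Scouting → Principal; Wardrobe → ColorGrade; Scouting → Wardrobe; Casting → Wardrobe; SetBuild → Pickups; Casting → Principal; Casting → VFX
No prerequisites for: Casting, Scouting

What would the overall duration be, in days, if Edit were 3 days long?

16

The binding path is Casting→Wardrobe→Principal = 4+3+9 = 16; finish at 16 days.
The longest path through Edit is only 12 days, so Edit has float 4.
The critical path is still Casting→Wardrobe→Principal; finish is now 16 days.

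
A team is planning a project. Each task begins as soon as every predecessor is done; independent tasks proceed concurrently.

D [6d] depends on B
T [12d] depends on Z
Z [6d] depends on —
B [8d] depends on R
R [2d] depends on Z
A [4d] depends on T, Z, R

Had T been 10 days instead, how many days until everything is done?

Baseline: Z→T→A = 6+12+4 = 22 → 22 days.
T lies on that path, so at 10 days the path becomes 20 days.
New critical path: Z→R→B→D = 6+2+8+6 = 22 ⇒ 22 days.

22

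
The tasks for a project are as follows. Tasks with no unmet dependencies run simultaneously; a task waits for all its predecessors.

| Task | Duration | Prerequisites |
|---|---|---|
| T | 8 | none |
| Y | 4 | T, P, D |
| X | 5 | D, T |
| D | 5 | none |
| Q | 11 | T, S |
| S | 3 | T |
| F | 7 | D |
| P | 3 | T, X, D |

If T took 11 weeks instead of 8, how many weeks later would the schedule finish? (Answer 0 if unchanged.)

3

Baseline: T→S→Q = 8+3+11 = 22 → 22 weeks.
T is on the critical path; changing it to 11 makes that path 25 weeks.
That remains the longest chain; total 25 weeks.
Change in finish: 25 − 22 = +3 weeks.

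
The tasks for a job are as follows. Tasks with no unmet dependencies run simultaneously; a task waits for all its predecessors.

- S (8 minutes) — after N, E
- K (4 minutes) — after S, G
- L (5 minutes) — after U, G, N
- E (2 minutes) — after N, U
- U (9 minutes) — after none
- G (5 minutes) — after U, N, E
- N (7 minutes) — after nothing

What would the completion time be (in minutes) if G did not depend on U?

23

Before: longest chain U→E→S→K = 9+2+8+4 = 23, finish 23.
Dropping U→G doesn't change G's earliest start (11); another predecessor still binds.
After: U→E→S→K = 9+2+8+4 = 23 → 23 minutes.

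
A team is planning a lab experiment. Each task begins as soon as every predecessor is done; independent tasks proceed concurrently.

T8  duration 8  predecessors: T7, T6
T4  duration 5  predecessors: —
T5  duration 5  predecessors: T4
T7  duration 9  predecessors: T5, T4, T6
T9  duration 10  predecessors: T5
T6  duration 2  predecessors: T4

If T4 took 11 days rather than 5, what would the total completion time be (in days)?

Critical path before the change: T4→T5→T7→T8 = 5+5+9+8 = 27 giving 27 days.
T4 lies on that path, so at 11 days the path becomes 33 days.
The critical path is still T4→T5→T7→T8; finish is now 33 days.

33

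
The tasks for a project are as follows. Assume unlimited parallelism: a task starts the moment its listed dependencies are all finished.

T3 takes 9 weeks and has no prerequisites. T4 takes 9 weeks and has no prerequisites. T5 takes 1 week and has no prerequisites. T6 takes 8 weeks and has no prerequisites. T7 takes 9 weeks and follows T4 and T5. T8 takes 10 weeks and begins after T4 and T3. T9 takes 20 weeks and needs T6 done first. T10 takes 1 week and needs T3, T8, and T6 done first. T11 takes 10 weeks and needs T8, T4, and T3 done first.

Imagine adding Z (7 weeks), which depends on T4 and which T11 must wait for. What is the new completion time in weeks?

Originally the project takes 29 weeks.
With Z inserted, T11 now waits for max(T8, T4, T3, Z).
New critical path: T3→T8→T11 = 9+10+10 = 29 ⇒ 29 weeks.

29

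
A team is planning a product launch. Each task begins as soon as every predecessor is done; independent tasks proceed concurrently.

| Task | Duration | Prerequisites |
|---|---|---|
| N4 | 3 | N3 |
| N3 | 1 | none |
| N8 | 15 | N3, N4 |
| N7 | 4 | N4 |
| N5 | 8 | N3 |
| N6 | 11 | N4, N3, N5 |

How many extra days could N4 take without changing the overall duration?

N3→N5→N6 = 1+8+11 = 20 sets the makespan at 20 days.
The longest chain containing N4 totals 19 days.
Float = 20 − 19 = 1.

1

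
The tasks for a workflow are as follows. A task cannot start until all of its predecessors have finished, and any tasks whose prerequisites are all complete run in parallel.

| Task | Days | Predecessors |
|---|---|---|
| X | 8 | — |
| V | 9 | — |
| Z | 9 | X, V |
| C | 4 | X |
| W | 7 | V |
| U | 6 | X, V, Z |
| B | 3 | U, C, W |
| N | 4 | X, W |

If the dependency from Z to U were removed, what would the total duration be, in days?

Original critical path: V→Z→U→B = 9+9+6+3 = 27 ⇒ 27 days.
Without Z→U, U's earliest start moves from 18 to 9.
New critical path: V→W→N = 9+7+4 = 20 ⇒ 20 days.

20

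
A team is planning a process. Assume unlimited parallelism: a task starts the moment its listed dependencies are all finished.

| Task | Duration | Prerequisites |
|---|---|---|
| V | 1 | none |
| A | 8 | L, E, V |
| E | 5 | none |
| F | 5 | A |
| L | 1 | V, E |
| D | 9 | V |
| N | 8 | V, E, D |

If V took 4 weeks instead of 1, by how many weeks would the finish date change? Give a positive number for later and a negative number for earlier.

2

Critical path before the change: E→L→A→F = 5+1+8+5 = 19 giving 19 weeks.
V is off the critical path — its longest chain is 18 weeks, giving 1 of slack.
The binding chain switches to V→D→N = 4+9+8 = 21; finish 21 weeks.
Change in finish: 21 − 19 = +2 weeks.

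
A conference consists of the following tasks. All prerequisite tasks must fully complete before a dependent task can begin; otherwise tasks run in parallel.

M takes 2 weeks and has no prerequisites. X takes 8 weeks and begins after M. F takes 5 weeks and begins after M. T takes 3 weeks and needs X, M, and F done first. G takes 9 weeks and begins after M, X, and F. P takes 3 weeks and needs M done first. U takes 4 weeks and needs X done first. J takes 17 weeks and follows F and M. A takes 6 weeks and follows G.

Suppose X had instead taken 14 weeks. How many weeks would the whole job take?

31

The binding path is M→X→G→A = 2+8+9+6 = 25; finish at 25 weeks.
X lies on that path, so at 14 weeks the path becomes 31 weeks.
No other chain overtakes it, so the finish is 31 weeks.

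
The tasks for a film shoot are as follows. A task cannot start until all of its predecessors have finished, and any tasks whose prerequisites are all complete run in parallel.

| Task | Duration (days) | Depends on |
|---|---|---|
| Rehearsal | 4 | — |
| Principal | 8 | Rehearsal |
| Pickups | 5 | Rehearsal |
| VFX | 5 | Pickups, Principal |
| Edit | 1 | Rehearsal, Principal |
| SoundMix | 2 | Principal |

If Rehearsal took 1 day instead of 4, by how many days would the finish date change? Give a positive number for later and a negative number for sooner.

Actual critical path: Rehearsal→Principal→VFX = 4+8+5 = 17 ⇒ 17 days.
Rehearsal lies on that path, so at 1 day the path becomes 14 days.
That remains the longest chain; total 14 days.
Change in finish: 14 − 17 = -3 days.

-3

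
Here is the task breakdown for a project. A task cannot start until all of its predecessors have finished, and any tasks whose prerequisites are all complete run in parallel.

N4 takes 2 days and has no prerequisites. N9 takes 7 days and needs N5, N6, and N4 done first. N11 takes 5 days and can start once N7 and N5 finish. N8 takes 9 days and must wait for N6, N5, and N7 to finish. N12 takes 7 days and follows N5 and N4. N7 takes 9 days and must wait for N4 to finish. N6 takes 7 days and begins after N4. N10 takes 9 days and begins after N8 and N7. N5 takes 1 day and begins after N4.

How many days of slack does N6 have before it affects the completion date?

The longest chain is N4→N7→N8→N10 = 2+9+9+9 = 29; overall finish 29 days.
N6 finishes as early as 9 and must finish by 11.
Float = 29 − 27 = 2.

2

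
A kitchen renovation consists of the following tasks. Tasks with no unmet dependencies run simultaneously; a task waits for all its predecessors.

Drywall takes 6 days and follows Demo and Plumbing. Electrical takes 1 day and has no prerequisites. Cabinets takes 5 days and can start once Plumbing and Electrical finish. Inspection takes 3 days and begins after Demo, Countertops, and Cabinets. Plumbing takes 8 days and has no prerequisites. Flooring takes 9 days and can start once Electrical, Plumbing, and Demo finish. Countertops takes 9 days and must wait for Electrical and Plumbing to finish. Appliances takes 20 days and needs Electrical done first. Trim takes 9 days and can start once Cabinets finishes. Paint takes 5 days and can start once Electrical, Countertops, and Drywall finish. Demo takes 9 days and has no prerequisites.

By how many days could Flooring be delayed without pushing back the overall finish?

The longest chain is Plumbing→Cabinets→Trim = 8+5+9 = 22; overall finish 22 days.
Longest path through Flooring: 18 days (earliest finish 18, latest finish 22).
So Flooring can slip 22 − 18 = 4 days.

4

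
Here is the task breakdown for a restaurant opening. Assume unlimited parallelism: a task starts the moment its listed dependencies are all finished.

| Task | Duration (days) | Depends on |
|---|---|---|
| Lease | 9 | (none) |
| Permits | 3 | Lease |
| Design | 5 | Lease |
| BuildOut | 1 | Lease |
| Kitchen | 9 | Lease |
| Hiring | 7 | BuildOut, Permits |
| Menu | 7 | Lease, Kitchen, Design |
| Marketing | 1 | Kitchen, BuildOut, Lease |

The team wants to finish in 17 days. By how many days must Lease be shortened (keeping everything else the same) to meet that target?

Current finish: 25 days; target: 17.
Lease is on every critical path, so each day cut from Lease cuts the finish by one (this holds down to a finish of 17).
Need 25 − 17 = 8 days off Lease → Lease becomes 1 day, finish becomes 17.

8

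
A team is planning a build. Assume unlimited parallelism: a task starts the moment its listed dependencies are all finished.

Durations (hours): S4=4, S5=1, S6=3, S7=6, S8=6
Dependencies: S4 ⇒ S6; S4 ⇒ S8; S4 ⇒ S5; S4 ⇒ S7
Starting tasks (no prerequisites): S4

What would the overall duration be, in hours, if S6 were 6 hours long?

Actual critical path: S4→S7 = 4+6 = 10 ⇒ 10 hours.
S6 has 3 hours of float (longest path through it is 7).
New critical path: S4→S6 = 4+6 = 10 ⇒ 10 hours.

10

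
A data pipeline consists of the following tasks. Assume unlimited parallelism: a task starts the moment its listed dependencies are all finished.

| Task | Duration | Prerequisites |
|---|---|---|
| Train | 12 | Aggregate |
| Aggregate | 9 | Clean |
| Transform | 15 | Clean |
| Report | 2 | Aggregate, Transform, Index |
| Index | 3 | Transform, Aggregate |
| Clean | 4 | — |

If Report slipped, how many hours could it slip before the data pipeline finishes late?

1

The longest chain is Clean→Aggregate→Train = 4+9+12 = 25; overall finish 25 hours.
The longest chain containing Report totals 24 hours.
Float = 25 − 24 = 1.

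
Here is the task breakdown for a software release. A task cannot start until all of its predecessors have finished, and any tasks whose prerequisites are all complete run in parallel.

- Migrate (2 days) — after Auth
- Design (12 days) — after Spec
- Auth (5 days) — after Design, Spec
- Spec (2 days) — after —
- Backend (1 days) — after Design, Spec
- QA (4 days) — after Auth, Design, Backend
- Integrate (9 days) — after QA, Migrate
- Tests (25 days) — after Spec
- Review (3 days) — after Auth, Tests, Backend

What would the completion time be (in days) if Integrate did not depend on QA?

With the dependency in place, Spec→Design→Auth→QA→Integrate = 2+12+5+4+9 = 32 sets the finish at 32 days.
Without QA→Integrate, Integrate's earliest start moves from 23 to 21.
New critical path: Spec→Design→Auth→Migrate→Integrate = 2+12+5+2+9 = 30 ⇒ 30 days.

30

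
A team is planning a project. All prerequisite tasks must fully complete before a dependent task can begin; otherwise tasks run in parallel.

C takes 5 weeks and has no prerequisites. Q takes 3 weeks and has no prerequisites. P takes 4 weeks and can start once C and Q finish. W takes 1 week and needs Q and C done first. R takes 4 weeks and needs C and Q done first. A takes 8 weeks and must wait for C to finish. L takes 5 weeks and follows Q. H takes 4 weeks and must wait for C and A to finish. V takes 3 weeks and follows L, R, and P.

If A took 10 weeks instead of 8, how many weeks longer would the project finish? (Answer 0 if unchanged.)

Baseline: C→A→H = 5+8+4 = 17 → 17 weeks.
A is on the critical path; changing it to 10 makes that path 19 weeks.
That remains the longest chain; total 19 weeks.
Change in finish: 19 − 17 = +2 weeks.

2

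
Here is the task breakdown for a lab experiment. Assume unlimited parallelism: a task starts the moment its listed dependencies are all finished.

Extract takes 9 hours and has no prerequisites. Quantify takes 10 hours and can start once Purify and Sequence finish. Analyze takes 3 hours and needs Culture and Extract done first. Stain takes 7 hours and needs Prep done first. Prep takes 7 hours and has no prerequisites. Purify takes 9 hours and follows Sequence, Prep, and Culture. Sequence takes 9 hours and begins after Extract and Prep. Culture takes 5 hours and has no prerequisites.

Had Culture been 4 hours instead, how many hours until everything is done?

Actual critical path: Extract→Sequence→Purify→Quantify = 9+9+9+10 = 37 ⇒ 37 hours.
Culture has 13 hours of float (longest path through it is 24).
That remains the longest chain; total 37 hours.

37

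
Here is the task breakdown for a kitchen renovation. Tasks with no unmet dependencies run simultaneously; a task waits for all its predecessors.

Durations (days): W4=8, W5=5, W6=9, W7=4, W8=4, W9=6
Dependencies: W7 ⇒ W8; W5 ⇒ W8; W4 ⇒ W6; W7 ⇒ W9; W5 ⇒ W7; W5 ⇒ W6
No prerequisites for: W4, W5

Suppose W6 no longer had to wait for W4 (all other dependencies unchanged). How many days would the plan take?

15

Before: longest chain W4→W6 = 8+9 = 17, finish 17.
Without W4→W6, W6's earliest start moves from 8 to 5.
The longest chain is now W5→W7→W9 = 5+4+6 = 15, so the plan takes 15 days.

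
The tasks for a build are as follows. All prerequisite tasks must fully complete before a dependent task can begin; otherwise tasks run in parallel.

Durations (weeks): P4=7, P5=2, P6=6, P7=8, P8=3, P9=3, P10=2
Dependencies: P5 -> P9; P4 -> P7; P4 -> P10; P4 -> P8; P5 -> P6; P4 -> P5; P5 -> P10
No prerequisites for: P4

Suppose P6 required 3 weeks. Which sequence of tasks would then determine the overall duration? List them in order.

P4, P7

The binding path is P4→P5→P6 = 7+2+6 = 15; finish at 15 weeks.
Since P6 is critical, the -3 change carries straight to that chain (now 12 weeks).
The binding chain switches to P4→P7 = 7+8 = 15; finish 15 weeks.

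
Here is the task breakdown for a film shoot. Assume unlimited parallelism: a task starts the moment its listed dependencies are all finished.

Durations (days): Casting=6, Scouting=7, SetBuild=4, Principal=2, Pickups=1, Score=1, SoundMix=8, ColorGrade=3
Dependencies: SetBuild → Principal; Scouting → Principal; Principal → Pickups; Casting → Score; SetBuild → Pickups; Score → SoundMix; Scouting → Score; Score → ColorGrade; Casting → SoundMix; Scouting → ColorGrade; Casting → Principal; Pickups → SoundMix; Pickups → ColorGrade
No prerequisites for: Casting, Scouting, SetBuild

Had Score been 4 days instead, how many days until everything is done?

19

Critical path before the change: Scouting→Principal→Pickups→SoundMix = 7+2+1+8 = 18 giving 18 days.
Score has 2 days of float (longest path through it is 16).
New critical path: Scouting→Score→SoundMix = 7+4+8 = 19 ⇒ 19 days.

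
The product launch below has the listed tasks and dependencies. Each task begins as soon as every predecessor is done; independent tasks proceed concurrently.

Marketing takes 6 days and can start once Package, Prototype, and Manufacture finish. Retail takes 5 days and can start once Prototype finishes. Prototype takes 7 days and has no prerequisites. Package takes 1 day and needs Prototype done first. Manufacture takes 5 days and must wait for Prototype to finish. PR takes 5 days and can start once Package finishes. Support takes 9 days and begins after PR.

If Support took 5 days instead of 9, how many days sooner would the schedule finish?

4

The binding path is Prototype→Package→PR→Support = 7+1+5+9 = 22; finish at 22 days.
Support lies on that path, so at 5 days the path becomes 18 days.
The binding chain switches to Prototype→Manufacture→Marketing = 7+5+6 = 18; finish 18 days.
Change in finish: 18 − 22 = -4 days.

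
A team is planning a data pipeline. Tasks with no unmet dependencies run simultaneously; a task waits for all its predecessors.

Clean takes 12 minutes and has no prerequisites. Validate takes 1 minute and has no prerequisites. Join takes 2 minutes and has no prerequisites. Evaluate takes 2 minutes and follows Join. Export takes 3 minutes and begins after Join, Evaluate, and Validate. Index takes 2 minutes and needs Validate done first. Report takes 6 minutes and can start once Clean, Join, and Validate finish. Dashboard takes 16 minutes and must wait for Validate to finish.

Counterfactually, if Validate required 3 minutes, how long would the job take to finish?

Baseline: Clean→Report = 12+6 = 18 → 18 minutes.
Validate is off the critical path — its longest chain is 17 minutes, giving 1 of slack.
New critical path: Validate→Dashboard = 3+16 = 19 ⇒ 19 minutes.

19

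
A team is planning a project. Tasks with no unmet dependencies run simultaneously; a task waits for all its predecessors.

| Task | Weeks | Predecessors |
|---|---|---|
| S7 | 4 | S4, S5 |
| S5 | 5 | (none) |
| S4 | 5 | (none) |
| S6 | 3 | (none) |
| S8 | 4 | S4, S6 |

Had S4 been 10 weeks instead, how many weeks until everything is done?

14

The binding path is S4→S7 = 5+4 = 9; finish at 9 weeks.
Since S4 is critical, the +5 change carries straight to that chain (now 14 weeks).
That remains the longest chain; total 14 weeks.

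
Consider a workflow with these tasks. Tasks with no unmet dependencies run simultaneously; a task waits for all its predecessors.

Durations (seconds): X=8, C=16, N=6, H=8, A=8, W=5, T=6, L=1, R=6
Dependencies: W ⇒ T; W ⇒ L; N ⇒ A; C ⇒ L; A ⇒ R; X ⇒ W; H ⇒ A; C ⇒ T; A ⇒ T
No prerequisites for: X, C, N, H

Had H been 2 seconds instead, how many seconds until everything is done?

Critical path before the change: H→A→T = 8+8+6 = 22 giving 22 seconds.
H is on the critical path; changing it to 2 makes that path 16 seconds.
The binding chain switches to C→T = 16+6 = 22; finish 22 seconds.

22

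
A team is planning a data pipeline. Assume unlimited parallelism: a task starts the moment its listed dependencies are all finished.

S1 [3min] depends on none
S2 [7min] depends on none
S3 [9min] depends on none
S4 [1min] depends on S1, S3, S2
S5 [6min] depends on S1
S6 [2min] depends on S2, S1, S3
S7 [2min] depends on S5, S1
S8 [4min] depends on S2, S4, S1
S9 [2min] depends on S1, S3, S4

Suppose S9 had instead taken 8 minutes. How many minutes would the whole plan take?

18

The binding path is S3→S4→S8 = 9+1+4 = 14; finish at 14 minutes.
S9 is off the critical path — its longest chain is 12 minutes, giving 2 of slack.
The binding chain switches to S3→S4→S9 = 9+1+8 = 18; finish 18 minutes.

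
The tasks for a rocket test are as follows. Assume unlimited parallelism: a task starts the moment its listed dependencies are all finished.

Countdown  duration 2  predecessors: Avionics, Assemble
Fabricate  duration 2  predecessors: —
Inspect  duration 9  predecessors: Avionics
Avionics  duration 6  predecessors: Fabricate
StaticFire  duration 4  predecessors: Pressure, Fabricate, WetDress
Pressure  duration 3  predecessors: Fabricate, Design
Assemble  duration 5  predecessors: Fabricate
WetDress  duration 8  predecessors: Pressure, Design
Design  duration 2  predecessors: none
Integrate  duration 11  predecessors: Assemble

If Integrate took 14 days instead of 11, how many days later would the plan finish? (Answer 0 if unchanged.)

3

As given, the longest chain is Fabricate→Assemble→Integrate = 2+5+11 = 18, so the finish is 18 days.
Integrate lies on that path, so at 14 days the path becomes 21 days.
The critical path is still Fabricate→Assemble→Integrate; finish is now 21 days.
Change in finish: 21 − 18 = +3 days.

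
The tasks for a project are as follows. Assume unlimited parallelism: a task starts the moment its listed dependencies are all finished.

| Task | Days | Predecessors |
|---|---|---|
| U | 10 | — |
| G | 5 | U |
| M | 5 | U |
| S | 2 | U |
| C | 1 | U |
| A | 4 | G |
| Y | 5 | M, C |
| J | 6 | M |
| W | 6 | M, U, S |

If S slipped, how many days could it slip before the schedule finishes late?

U→M→J = 10+5+6 = 21 sets the makespan at 21 days.
Longest path through S: 18 days (earliest finish 12, latest finish 15).
Float = 21 − 18 = 3.

3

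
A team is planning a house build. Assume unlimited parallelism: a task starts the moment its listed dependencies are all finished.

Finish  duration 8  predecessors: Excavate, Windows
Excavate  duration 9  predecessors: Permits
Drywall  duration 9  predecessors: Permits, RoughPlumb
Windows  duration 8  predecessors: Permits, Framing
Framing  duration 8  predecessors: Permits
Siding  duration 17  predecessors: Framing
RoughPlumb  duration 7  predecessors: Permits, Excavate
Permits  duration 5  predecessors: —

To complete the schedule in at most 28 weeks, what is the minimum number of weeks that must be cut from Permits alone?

Current finish: 30 weeks; target: 28.
Permits is on every critical path, so each week cut from Permits cuts the finish by one (this holds down to a finish of 26).
Need 30 − 28 = 2 weeks off Permits → Permits becomes 3 weeks, finish becomes 28.

2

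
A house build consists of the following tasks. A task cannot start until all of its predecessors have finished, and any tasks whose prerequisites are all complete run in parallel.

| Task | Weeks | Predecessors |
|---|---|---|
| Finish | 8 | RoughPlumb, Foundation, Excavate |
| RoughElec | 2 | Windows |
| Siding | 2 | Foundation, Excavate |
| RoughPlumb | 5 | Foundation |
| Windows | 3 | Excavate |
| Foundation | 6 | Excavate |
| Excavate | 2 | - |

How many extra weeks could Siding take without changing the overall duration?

11

The longest chain is Excavate→Foundation→RoughPlumb→Finish = 2+6+5+8 = 21; overall finish 21 weeks.
Siding finishes as early as 10 and must finish by 21.
So Siding can slip 21 − 10 = 11 weeks.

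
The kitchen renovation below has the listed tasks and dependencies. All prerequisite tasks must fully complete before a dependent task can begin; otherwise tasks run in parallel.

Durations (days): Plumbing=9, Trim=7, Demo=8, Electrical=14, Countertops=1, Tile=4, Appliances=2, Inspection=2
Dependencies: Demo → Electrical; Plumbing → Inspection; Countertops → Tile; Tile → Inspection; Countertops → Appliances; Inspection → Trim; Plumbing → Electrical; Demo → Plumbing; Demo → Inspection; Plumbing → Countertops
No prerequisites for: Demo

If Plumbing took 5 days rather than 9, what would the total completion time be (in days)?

27

Critical path before the change: Demo→Plumbing→Electrical = 8+9+14 = 31 giving 31 days.
Plumbing is on the critical path; changing it to 5 makes that path 27 days.
That remains the longest chain; total 27 days.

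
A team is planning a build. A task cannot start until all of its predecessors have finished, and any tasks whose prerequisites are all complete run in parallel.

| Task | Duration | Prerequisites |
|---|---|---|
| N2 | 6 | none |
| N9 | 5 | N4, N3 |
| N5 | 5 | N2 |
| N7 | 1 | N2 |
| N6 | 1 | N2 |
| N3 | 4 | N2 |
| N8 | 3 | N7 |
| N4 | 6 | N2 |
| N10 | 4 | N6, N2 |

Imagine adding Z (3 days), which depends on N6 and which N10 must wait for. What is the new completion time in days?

17

Originally the plan takes 17 days.
With Z inserted, N10 now waits for max(N6, N2, Z).
New critical path: N2→N4→N9 = 6+6+5 = 17 ⇒ 17 days.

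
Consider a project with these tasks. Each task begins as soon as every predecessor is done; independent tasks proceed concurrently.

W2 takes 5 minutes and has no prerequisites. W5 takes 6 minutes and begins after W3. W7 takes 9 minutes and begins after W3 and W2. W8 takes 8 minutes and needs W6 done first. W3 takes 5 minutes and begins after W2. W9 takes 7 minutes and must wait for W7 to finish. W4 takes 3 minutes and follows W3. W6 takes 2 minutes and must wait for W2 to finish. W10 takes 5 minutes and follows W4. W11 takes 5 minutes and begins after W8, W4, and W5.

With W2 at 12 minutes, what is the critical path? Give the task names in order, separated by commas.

Critical path before the change: W2→W3→W7→W9 = 5+5+9+7 = 26 giving 26 minutes.
W2 is on the critical path; changing it to 12 makes that path 33 minutes.
No other chain overtakes it, so the finish is 33 minutes.

W2, W3, W7, W9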